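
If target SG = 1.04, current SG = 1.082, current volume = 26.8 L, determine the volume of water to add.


V_water = V·((SG_curr − 1)/(SG_target − 1) − 1)
V_water = 26.8·((1.082 − 1)/(1.04 − 1) − 1)

28.1400 L


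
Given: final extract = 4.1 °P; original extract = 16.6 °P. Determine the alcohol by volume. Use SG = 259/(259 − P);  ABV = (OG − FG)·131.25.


OG = 259/(259 − 16.6) = 1.0685
FG = 259/(259 − 4.1) = 1.0161
ABV = (1.0685 − 1.0161)·131.25

6.8771 % ABV


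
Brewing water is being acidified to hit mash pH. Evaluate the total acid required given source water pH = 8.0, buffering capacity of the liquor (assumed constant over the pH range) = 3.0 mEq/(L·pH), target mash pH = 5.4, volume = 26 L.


acid = buffering capacity · (pH_source − pH_target) · V
acid = 3.0 · (8.0 − 5.4) · 26

202.8000 mEq


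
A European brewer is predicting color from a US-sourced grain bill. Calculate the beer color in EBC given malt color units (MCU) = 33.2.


SRM = 1.4922·MCU^0.6859;  EBC = SRM·1.97
SRM = 1.4922·33.2^0.6859 = 16.4883
EBC = 16.4883·1.97

32.4819 EBC


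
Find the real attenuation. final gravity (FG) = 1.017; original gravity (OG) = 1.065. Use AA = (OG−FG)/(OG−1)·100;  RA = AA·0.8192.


AA = (1.065 − 1.017)/(1.065 − 1)·100 = 73.8462
RA = 73.8462·0.8192

60.4948 %


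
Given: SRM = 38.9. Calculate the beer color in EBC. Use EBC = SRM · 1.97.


EBC = 38.9 · 1.97

76.6330 EBC


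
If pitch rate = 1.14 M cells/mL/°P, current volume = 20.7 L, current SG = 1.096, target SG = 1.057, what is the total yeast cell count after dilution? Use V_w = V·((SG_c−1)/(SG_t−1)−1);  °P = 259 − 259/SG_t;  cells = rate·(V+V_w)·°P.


V_w = 20.7·((1.096−1)/(1.057−1)−1) = 14.1632
V_final = 20.7 + 14.1632 = 34.8632
°P = 259 − 259/1.057 = 13.9669
cells = 1.14·34.8632·13.9669

555.1000 billion cells


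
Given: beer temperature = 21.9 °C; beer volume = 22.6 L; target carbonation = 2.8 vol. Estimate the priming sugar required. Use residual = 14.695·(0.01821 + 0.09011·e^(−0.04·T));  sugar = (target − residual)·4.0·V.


residual = 14.695·(0.01821 + 0.09011·e^(−0.04·21.9)) = 0.8190
sugar = (2.8 − 0.8190)·4.0·22.6

179.0789 g


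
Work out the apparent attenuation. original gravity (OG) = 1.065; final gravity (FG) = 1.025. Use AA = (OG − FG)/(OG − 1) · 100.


AA = (1.065 − 1.025)/(1.065 − 1) · 100

61.5385 %


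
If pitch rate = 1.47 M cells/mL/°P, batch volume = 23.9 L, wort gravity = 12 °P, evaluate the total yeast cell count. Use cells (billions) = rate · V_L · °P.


cells = 1.47 · 23.9 · 12

421.5960 billion cells


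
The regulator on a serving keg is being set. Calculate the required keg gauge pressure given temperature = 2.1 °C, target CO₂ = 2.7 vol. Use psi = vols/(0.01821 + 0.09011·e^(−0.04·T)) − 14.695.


psi = 2.7/(0.01821 + 0.09011·e^(−0.04·2.1)) − 14.695

12.0218 psi


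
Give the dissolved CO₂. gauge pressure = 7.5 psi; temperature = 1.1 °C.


vols = (P + 14.695)·(0.01821 + 0.09011·e^(−0.04·T))
vols = (7.5 + 14.695)·(0.01821 + 0.09011·e^(−0.04·1.1))

2.3181 volumes


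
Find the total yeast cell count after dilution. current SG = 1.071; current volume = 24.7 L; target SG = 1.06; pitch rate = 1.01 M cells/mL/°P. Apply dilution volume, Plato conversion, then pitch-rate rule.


V_w = V·((SG_c−1)/(SG_t−1)−1);  °P = 259 − 259/SG_t;  cells = rate·(V+V_w)·°P
V_w = 24.7·((1.071−1)/(1.06−1)−1) = 4.5283
V_final = 24.7 + 4.5283 = 29.2283
°P = 259 − 259/1.06 = 14.6604
cells = 1.01·29.2283·14.6604

432.7834 billion cells


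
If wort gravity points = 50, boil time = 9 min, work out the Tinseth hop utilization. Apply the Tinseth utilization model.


U = 1.65·0.000125^(GP/1000) · (1 − e^(−0.04·t))/4.15
bigness = 1.65·0.000125^(50/1000) = 1.0528
boil_factor = (1 − e^(−0.04·9))/4.15 = 0.0728
U = 1.0528 · 0.0728

0.0767


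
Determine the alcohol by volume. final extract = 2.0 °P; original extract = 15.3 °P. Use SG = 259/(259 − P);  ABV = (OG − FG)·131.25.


OG = 259/(259 − 15.3) = 1.0628
FG = 259/(259 − 2.0) = 1.0078
ABV = (1.0628 − 1.0078)·131.25

7.2188 % ABV


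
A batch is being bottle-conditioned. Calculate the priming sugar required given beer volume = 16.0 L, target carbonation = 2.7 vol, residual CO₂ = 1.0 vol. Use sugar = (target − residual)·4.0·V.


sugar = (2.7 − 1.0)·4.0·16.0

108.8000 g


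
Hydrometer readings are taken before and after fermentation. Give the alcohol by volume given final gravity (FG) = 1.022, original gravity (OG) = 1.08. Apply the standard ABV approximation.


ABV = (OG − FG) · 131.25
ABV = (1.08 − 1.022) · 131.25

7.6125 % ABV


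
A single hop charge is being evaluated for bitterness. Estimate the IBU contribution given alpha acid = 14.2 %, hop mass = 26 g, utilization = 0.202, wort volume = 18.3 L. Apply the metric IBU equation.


IBU = (α/100)·mass·U·1000 / V
IBU = (14.2/100)·26·0.202·1000 / 18.3

40.7532 IBU


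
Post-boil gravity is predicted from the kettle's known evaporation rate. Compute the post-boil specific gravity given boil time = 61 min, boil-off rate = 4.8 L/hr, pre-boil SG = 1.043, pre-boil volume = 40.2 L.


V_post = V_pre − rate·(t/60);  SG_post = 1 + (SG_pre−1)·V_pre/V_post
V_post = 40.2 − 4.8·(61/60) = 35.3200
SG_post = 1 + (1.043 − 1)·40.2/35.3200

1.0489


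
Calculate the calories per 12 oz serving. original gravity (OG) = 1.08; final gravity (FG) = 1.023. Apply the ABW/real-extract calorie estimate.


ABW = (OG−FG)·131.25·0.79/FG;  °P = 259 − 259/SG (for OG→OE and FG→AE);  RE = 0.1808·OE + 0.8192·AE;  Cal = (6.9·ABW + 4·(RE−0.1))·FG·3.55
ABW = (1.08 − 1.023)·131.25·0.79/1.023 = 5.7773
OE = 259 − 259/1.08 = 19.1852 °P
AE = 259 − 259/1.023 = 5.8231 °P
RE = 0.1808·19.1852 + 0.8192·5.8231 = 8.2389 °P
Cal = (6.9·5.7773 + 4·(8.2389−0.1))·1.023·3.55

263.0012 kcal


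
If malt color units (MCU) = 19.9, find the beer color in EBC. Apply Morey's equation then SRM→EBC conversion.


SRM = 1.4922·MCU^0.6859;  EBC = SRM·1.97
SRM = 1.4922·19.9^0.6859 = 11.6067
EBC = 11.6067·1.97

22.8653 EBC


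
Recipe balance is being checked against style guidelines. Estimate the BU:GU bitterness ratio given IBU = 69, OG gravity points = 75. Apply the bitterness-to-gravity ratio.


BU:GU = IBU / OG_points
BU:GU = 69 / 75

0.9200


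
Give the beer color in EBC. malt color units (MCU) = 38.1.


SRM = 1.4922·MCU^0.6859;  EBC = SRM·1.97
SRM = 1.4922·38.1^0.6859 = 18.1211
EBC = 18.1211·1.97

35.6985 EBC


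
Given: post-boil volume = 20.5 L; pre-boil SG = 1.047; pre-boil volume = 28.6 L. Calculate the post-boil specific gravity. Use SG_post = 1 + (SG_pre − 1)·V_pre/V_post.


pts_pre = (1.047 − 1)·1000 = 47.0000
pts_post = 47.0000·28.6/20.5 = 65.5707
SG_post = 1 + 65.5707/1000

1.0656


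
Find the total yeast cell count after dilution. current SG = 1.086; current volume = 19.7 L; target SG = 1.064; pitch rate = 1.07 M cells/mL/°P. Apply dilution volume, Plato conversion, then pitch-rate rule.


V_w = V·((SG_c−1)/(SG_t−1)−1);  °P = 259 − 259/SG_t;  cells = rate·(V+V_w)·°P
V_w = 19.7·((1.086−1)/(1.064−1)−1) = 6.7719
V_final = 19.7 + 6.7719 = 26.4719
°P = 259 − 259/1.064 = 15.5789
cells = 1.07·26.4719·15.5789

441.2722 billion cells


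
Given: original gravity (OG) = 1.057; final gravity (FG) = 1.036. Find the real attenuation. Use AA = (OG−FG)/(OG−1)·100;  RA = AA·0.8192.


AA = (1.057 − 1.036)/(1.057 − 1)·100 = 36.8421
RA = 36.8421·0.8192

30.1811 %


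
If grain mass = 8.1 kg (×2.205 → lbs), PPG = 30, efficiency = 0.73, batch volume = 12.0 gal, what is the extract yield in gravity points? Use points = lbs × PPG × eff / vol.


lbs = 8.1 × 2.205 = 17.8605
points = 17.8605 × 30 × 0.73 / 12.0

32.5954 points


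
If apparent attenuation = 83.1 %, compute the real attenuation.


RA = AA · 0.8192
RA = 83.1 · 0.8192

68.0755 %


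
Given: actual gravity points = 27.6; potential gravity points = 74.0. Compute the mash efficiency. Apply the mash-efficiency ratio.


efficiency = actual / potential × 100
efficiency = 27.6 / 74.0 × 100

37.2973 %


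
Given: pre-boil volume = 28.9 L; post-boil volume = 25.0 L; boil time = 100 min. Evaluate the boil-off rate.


rate = (V_pre − V_post) / (t_min/60)
rate = (28.9 − 25.0) / (100/60)

2.3400 L/hr


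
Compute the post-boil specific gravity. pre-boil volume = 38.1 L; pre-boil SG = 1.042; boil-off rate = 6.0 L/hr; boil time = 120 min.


V_post = V_pre − rate·(t/60);  SG_post = 1 + (SG_pre−1)·V_pre/V_post
V_post = 38.1 − 6.0·(120/60) = 26.1000
SG_post = 1 + (1.042 − 1)·38.1/26.1000

1.0613


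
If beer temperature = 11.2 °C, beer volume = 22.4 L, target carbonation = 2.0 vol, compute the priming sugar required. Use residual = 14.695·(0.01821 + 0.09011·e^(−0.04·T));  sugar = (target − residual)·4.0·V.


residual = 14.695·(0.01821 + 0.09011·e^(−0.04·11.2)) = 1.1136
sugar = (2.0 − 1.1136)·4.0·22.4

79.4204 g


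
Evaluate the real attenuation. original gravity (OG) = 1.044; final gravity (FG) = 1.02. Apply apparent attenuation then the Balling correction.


AA = (OG−FG)/(OG−1)·100;  RA = AA·0.8192
AA = (1.044 − 1.02)/(1.044 − 1)·100 = 54.5455
RA = 54.5455·0.8192

44.6836 %


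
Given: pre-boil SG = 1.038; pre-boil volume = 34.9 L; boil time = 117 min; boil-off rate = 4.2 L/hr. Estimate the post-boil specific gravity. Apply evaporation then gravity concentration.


V_post = V_pre − rate·(t/60);  SG_post = 1 + (SG_pre−1)·V_pre/V_post
V_post = 34.9 − 4.2·(117/60) = 26.7100
SG_post = 1 + (1.038 − 1)·34.9/26.7100

1.0497


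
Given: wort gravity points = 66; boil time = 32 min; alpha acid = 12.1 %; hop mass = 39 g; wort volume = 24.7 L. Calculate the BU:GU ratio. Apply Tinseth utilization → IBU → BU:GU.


U = 1.65·0.000125^(GP/1000)·(1−e^(−0.04t))/4.15;  IBU = (α/100)·m·U·1000/V;  BU:GU = IBU/GP
U = 1.65·0.000125^(66/1000)·(1−e^(−0.04·32))/4.15 = 0.1586
IBU = (12.1/100)·39·0.1586·1000/24.7 = 30.3040
BU:GU = 30.3040/66

0.4592


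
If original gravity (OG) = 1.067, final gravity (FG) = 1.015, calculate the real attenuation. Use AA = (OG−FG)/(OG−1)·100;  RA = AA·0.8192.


AA = (1.067 − 1.015)/(1.067 − 1)·100 = 77.6119
RA = 77.6119·0.8192

63.5797 %


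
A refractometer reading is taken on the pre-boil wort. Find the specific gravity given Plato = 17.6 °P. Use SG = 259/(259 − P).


SG = 259/(259 − 17.6)

1.0729


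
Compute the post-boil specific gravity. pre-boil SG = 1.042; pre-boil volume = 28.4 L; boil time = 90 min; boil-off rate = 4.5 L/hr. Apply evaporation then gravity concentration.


V_post = V_pre − rate·(t/60);  SG_post = 1 + (SG_pre−1)·V_pre/V_post
V_post = 28.4 − 4.5·(90/60) = 21.6500
SG_post = 1 + (1.042 − 1)·28.4/21.6500

1.0551


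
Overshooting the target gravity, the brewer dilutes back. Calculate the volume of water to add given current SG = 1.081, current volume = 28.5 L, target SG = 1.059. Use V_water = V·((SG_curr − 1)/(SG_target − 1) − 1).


V_water = 28.5·((1.081 − 1)/(1.059 − 1) − 1)

10.6271 L


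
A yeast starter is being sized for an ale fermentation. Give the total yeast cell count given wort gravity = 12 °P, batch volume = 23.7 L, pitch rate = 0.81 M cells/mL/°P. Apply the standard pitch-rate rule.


cells (billions) = rate · V_L · °P
cells = 0.81 · 23.7 · 12

230.3640 billion cells


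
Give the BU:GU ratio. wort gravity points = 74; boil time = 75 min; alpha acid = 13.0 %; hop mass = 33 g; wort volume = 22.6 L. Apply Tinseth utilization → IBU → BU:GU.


U = 1.65·0.000125^(GP/1000)·(1−e^(−0.04t))/4.15;  IBU = (α/100)·m·U·1000/V;  BU:GU = IBU/GP
U = 1.65·0.000125^(74/1000)·(1−e^(−0.04·75))/4.15 = 0.1943
IBU = (13.0/100)·33·0.1943·1000/22.6 = 36.8788
BU:GU = 36.8788/74

0.4984


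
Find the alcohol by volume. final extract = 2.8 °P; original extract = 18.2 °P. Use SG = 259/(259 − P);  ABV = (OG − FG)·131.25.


OG = 259/(259 − 18.2) = 1.0756
FG = 259/(259 − 2.8) = 1.0109
ABV = (1.0756 − 1.0109)·131.25

8.4856 % ABV


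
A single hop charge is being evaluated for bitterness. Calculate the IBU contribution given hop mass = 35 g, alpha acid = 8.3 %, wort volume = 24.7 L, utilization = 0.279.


IBU = (α/100)·mass·U·1000 / V
IBU = (8.3/100)·35·0.279·1000 / 24.7

32.8136 IBU


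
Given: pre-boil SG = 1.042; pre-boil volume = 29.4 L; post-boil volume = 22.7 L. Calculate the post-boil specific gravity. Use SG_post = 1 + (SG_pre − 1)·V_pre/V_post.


pts_pre = (1.042 − 1)·1000 = 42.0000
pts_post = 42.0000·29.4/22.7 = 54.3965
SG_post = 1 + 54.3965/1000

1.0544


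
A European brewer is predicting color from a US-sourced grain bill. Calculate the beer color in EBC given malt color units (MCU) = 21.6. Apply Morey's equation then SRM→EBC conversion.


SRM = 1.4922·MCU^0.6859;  EBC = SRM·1.97
SRM = 1.4922·21.6^0.6859 = 12.2780
EBC = 12.2780·1.97

24.1877 EBC


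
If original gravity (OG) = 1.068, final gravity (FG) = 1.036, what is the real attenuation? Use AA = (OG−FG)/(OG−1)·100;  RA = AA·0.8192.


AA = (1.068 − 1.036)/(1.068 − 1)·100 = 47.0588
RA = 47.0588·0.8192

38.5506 %


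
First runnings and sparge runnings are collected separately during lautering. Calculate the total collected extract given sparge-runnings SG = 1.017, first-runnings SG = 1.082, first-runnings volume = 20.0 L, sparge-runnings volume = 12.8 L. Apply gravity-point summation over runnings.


total = Σ (SG_i − 1)·1000·V_i
first = (1.082 − 1)·1000·20.0 = 1640.0000
sparge = (1.017 − 1)·1000·12.8 = 217.6000
total = 1640.0000 + 217.6000

1857.6000 gravity·L


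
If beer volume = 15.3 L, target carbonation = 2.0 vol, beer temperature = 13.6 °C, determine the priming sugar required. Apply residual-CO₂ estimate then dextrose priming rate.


residual = 14.695·(0.01821 + 0.09011·e^(−0.04·T));  sugar = (target − residual)·4.0·V
residual = 14.695·(0.01821 + 0.09011·e^(−0.04·13.6)) = 1.0362
sugar = (2.0 − 1.0362)·4.0·15.3

58.9863 g


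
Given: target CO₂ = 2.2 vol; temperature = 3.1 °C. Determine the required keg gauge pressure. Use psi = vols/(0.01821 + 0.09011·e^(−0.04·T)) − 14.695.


psi = 2.2/(0.01821 + 0.09011·e^(−0.04·3.1)) − 14.695

7.7973 psi


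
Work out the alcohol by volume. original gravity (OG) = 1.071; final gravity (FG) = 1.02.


ABV = (OG − FG) · 131.25
ABV = (1.071 − 1.02) · 131.25

6.6937 % ABV


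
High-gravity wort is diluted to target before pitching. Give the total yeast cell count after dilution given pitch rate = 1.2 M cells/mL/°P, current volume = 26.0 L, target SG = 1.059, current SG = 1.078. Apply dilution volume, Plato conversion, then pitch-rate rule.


V_w = V·((SG_c−1)/(SG_t−1)−1);  °P = 259 − 259/SG_t;  cells = rate·(V+V_w)·°P
V_w = 26.0·((1.078−1)/(1.059−1)−1) = 8.3729
V_final = 26.0 + 8.3729 = 34.3729
°P = 259 − 259/1.059 = 14.4297
cells = 1.2·34.3729·14.4297

595.1864 billion cells


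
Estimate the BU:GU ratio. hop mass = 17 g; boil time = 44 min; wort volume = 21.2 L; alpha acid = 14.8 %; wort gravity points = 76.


U = 1.65·0.000125^(GP/1000)·(1−e^(−0.04t))/4.15;  IBU = (α/100)·m·U·1000/V;  BU:GU = IBU/GP
U = 1.65·0.000125^(76/1000)·(1−e^(−0.04·44))/4.15 = 0.1663
IBU = (14.8/100)·17·0.1663·1000/21.2 = 19.7325
BU:GU = 19.7325/76

0.2596


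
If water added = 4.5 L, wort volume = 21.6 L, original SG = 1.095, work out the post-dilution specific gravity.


SG_new = 1 + (SG_old − 1)·V_old/(V_old + V_water)
pts = (1.095 − 1)·1000·21.6/(21.6 + 4.5) = 78.6207
SG_new = 1 + 78.6207/1000

1.0786


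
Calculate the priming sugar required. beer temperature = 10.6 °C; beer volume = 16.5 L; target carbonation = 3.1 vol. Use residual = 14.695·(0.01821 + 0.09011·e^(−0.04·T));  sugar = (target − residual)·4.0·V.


residual = 14.695·(0.01821 + 0.09011·e^(−0.04·10.6)) = 1.1342
sugar = (3.1 − 1.1342)·4.0·16.5

129.7453 g


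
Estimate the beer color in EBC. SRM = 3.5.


EBC = SRM · 1.97
EBC = 3.5 · 1.97

6.8950 EBC


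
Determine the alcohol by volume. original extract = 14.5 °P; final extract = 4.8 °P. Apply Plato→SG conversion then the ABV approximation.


SG = 259/(259 − P);  ABV = (OG − FG)·131.25
OG = 259/(259 − 14.5) = 1.0593
FG = 259/(259 − 4.8) = 1.0189
ABV = (1.0593 − 1.0189)·131.25

5.3054 % ABV


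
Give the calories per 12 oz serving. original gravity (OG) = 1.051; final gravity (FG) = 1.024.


ABW = (OG−FG)·131.25·0.79/FG;  °P = 259 − 259/SG (for OG→OE and FG→AE);  RE = 0.1808·OE + 0.8192·AE;  Cal = (6.9·ABW + 4·(RE−0.1))·FG·3.55
ABW = (1.051 − 1.024)·131.25·0.79/1.024 = 2.7339
OE = 259 − 259/1.051 = 12.5680 °P
AE = 259 − 259/1.024 = 6.0703 °P
RE = 0.1808·12.5680 + 0.8192·6.0703 = 7.2451 °P
Cal = (6.9·2.7339 + 4·(7.2451−0.1))·1.024·3.55

172.4708 kcal


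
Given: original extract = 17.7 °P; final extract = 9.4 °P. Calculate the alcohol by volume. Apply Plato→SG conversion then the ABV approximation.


SG = 259/(259 − P);  ABV = (OG − FG)·131.25
OG = 259/(259 − 17.7) = 1.0734
FG = 259/(259 − 9.4) = 1.0377
ABV = (1.0734 − 1.0377)·131.25

4.6846 % ABV


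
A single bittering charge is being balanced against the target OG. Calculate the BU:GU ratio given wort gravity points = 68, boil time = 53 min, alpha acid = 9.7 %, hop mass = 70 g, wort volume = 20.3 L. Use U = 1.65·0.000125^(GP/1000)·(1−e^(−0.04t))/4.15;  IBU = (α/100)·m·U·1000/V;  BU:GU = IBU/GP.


U = 1.65·0.000125^(68/1000)·(1−e^(−0.04·53))/4.15 = 0.1899
IBU = (9.7/100)·70·0.1899·1000/20.3 = 63.5136
BU:GU = 63.5136/68

0.9340


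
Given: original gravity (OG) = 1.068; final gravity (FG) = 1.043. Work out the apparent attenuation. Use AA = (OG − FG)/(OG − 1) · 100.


AA = (1.068 − 1.043)/(1.068 − 1) · 100

36.7647 %


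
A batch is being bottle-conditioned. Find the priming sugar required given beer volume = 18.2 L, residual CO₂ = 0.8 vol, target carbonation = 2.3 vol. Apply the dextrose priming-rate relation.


sugar = (target − residual)·4.0·V
sugar = (2.3 − 0.8)·4.0·18.2

109.2000 g


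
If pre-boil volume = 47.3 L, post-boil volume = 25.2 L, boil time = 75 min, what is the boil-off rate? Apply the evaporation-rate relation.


rate = (V_pre − V_post) / (t_min/60)
rate = (47.3 − 25.2) / (75/60)

17.6800 L/hr


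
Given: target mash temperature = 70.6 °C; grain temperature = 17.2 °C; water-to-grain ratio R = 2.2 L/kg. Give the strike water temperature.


T_strike = (0.41/R)·(T_mash − T_grain) + T_mash
T_strike = (0.41/2.2)·(70.6 − 17.2) + 70.6

80.5518 °C


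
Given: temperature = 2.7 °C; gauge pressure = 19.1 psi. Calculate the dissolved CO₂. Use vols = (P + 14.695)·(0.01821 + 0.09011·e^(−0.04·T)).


vols = (19.1 + 14.695)·(0.01821 + 0.09011·e^(−0.04·2.7))

3.3489 volumes


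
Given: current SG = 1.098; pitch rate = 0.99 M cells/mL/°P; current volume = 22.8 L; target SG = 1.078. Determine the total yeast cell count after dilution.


V_w = V·((SG_c−1)/(SG_t−1)−1);  °P = 259 − 259/SG_t;  cells = rate·(V+V_w)·°P
V_w = 22.8·((1.098−1)/(1.078−1)−1) = 5.8462
V_final = 22.8 + 5.8462 = 28.6462
°P = 259 − 259/1.078 = 18.7403
cells = 0.99·28.6462·18.7403

531.4680 billion cells


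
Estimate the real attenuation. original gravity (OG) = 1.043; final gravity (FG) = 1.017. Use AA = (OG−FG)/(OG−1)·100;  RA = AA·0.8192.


AA = (1.043 − 1.017)/(1.043 − 1)·100 = 60.4651
RA = 60.4651·0.8192

49.5330 %


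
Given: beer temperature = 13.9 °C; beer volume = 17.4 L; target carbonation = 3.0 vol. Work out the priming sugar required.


residual = 14.695·(0.01821 + 0.09011·e^(−0.04·T));  sugar = (target − residual)·4.0·V
residual = 14.695·(0.01821 + 0.09011·e^(−0.04·13.9)) = 1.0270
sugar = (3.0 − 1.0270)·4.0·17.4

137.3206 g


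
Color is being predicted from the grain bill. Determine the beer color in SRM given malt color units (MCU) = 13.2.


SRM = 1.4922 · MCU^0.6859
SRM = 1.4922 · 13.2^0.6859

8.7585 SRM


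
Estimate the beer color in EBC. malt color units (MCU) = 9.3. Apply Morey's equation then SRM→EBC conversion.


SRM = 1.4922·MCU^0.6859;  EBC = SRM·1.97
SRM = 1.4922·9.3^0.6859 = 6.8883
EBC = 6.8883·1.97

13.5699 EBC


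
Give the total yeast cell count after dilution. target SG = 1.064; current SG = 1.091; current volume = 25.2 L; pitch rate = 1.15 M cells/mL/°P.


V_w = V·((SG_c−1)/(SG_t−1)−1);  °P = 259 − 259/SG_t;  cells = rate·(V+V_w)·°P
V_w = 25.2·((1.091−1)/(1.064−1)−1) = 10.6312
V_final = 25.2 + 10.6312 = 35.8312
°P = 259 − 259/1.064 = 15.5789
cells = 1.15·35.8312·15.5789

641.9451 billion cells


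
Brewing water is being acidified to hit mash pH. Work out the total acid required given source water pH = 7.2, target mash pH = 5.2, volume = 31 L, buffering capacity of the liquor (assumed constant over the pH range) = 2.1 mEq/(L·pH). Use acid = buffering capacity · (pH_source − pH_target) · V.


acid = 2.1 · (7.2 − 5.2) · 31

130.2000 mEq


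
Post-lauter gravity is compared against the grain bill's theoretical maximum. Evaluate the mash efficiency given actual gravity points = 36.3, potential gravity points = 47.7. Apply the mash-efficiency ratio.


efficiency = actual / potential × 100
efficiency = 36.3 / 47.7 × 100

76.1006 %


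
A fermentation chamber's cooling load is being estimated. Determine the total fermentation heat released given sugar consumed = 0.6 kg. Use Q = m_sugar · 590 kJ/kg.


Q = 0.6 · 590

354.0000 kJ


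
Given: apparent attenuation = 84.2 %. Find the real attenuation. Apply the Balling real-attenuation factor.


RA = AA · 0.8192
RA = 84.2 · 0.8192

68.9766 %


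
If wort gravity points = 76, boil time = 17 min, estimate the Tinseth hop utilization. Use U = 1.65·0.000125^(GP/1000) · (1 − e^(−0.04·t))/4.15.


bigness = 1.65·0.000125^(76/1000) = 0.8334
boil_factor = (1 − e^(−0.04·17))/4.15 = 0.1189
U = 0.8334 · 0.1189

0.0991


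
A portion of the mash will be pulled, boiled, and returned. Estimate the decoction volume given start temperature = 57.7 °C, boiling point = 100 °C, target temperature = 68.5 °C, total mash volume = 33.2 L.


V_dec = V_total·(T_target − T_start)/(T_boil − T_start)
V_dec = 33.2·(68.5 − 57.7)/(100 − 57.7)

8.4766 L


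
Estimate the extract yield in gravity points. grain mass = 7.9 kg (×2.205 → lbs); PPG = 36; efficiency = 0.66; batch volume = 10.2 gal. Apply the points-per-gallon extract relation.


points = lbs × PPG × eff / vol
lbs = 7.9 × 2.205 = 17.4195
points = 17.4195 × 36 × 0.66 / 10.2

40.5772 points


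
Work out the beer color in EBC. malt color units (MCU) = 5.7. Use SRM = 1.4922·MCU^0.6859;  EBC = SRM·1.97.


SRM = 1.4922·5.7^0.6859 = 4.9236
EBC = 4.9236·1.97

9.6995 EBC


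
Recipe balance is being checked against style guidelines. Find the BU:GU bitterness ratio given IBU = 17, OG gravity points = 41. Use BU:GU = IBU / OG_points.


BU:GU = 17 / 41

0.4146


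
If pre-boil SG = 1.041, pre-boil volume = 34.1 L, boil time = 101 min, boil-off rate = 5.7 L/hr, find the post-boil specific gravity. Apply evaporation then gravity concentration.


V_post = V_pre − rate·(t/60);  SG_post = 1 + (SG_pre−1)·V_pre/V_post
V_post = 34.1 − 5.7·(101/60) = 24.5050
SG_post = 1 + (1.041 − 1)·34.1/24.5050

1.0571


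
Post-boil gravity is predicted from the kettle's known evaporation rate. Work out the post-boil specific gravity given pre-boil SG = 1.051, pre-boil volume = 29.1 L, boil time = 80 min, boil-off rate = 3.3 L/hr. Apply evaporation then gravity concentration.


V_post = V_pre − rate·(t/60);  SG_post = 1 + (SG_pre−1)·V_pre/V_post
V_post = 29.1 − 3.3·(80/60) = 24.7000
SG_post = 1 + (1.051 − 1)·29.1/24.7000

1.0601


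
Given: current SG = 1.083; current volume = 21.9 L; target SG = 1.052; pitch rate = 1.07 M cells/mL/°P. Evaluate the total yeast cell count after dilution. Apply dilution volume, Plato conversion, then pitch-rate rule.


V_w = V·((SG_c−1)/(SG_t−1)−1);  °P = 259 − 259/SG_t;  cells = rate·(V+V_w)·°P
V_w = 21.9·((1.083−1)/(1.052−1)−1) = 13.0558
V_final = 21.9 + 13.0558 = 34.9558
°P = 259 − 259/1.052 = 12.8023
cells = 1.07·34.9558·12.8023

478.8395 billion cells


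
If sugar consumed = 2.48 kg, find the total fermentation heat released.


Q = m_sugar · 590 kJ/kg
Q = 2.48 · 590

1463.2000 kJ


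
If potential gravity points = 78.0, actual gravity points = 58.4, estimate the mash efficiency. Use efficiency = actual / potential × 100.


efficiency = 58.4 / 78.0 × 100

74.8718 %


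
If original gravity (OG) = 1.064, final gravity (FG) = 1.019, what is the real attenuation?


AA = (OG−FG)/(OG−1)·100;  RA = AA·0.8192
AA = (1.064 − 1.019)/(1.064 − 1)·100 = 70.3125
RA = 70.3125·0.8192

57.6000 %


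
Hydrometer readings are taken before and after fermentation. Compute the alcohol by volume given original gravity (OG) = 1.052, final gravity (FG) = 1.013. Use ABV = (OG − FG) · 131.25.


ABV = (1.052 − 1.013) · 131.25

5.1188 % ABV


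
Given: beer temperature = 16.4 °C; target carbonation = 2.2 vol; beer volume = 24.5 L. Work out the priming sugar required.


residual = 14.695·(0.01821 + 0.09011·e^(−0.04·T));  sugar = (target − residual)·4.0·V
residual = 14.695·(0.01821 + 0.09011·e^(−0.04·16.4)) = 0.9547
sugar = (2.2 − 0.9547)·4.0·24.5

122.0359 g


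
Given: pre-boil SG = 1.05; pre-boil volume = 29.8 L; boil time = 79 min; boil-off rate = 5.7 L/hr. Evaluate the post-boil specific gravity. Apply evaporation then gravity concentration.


V_post = V_pre − rate·(t/60);  SG_post = 1 + (SG_pre−1)·V_pre/V_post
V_post = 29.8 − 5.7·(79/60) = 22.2950
SG_post = 1 + (1.05 − 1)·29.8/22.2950

1.0668


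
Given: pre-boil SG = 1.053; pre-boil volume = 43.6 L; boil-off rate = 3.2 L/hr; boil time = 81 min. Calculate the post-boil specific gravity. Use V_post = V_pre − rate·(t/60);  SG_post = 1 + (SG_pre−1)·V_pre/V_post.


V_post = 43.6 − 3.2·(81/60) = 39.2800
SG_post = 1 + (1.053 − 1)·43.6/39.2800

1.0588


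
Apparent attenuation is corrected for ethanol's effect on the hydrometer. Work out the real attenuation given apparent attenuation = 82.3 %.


RA = AA · 0.8192
RA = 82.3 · 0.8192

67.4202 %


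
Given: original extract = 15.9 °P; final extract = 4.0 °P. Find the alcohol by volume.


SG = 259/(259 − P);  ABV = (OG − FG)·131.25
OG = 259/(259 − 15.9) = 1.0654
FG = 259/(259 − 4.0) = 1.0157
ABV = (1.0654 − 1.0157)·131.25

6.5256 % ABV


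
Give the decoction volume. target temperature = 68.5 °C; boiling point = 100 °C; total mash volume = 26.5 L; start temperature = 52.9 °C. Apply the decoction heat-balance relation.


V_dec = V_total·(T_target − T_start)/(T_boil − T_start)
V_dec = 26.5·(68.5 − 52.9)/(100 − 52.9)

8.7771 L


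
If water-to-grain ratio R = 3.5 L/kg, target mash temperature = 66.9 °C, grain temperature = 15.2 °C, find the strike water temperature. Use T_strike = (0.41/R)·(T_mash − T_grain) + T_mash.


T_strike = (0.41/3.5)·(66.9 − 15.2) + 66.9

72.9563 °C


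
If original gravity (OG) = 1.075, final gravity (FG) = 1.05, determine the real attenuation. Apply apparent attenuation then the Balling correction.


AA = (OG−FG)/(OG−1)·100;  RA = AA·0.8192
AA = (1.075 − 1.05)/(1.075 − 1)·100 = 33.3333
RA = 33.3333·0.8192

27.3067 %


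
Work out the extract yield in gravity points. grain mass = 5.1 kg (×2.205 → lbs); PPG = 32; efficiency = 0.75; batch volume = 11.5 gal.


points = lbs × PPG × eff / vol
lbs = 5.1 × 2.205 = 11.2455
points = 11.2455 × 32 × 0.75 / 11.5

23.4689 points


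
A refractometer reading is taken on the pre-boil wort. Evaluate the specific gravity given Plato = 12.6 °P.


SG = 259/(259 − P)
SG = 259/(259 − 12.6)

1.0511


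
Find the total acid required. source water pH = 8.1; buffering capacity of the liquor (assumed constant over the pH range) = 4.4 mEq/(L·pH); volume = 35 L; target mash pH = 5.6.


acid = buffering capacity · (pH_source − pH_target) · V
acid = 4.4 · (8.1 − 5.6) · 35

385.0000 mEq


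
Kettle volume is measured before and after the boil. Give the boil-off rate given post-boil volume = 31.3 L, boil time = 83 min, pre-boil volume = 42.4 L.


rate = (V_pre − V_post) / (t_min/60)
rate = (42.4 − 31.3) / (83/60)

8.0241 L/hr


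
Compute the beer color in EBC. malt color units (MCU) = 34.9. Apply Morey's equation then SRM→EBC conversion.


SRM = 1.4922·MCU^0.6859;  EBC = SRM·1.97
SRM = 1.4922·34.9^0.6859 = 17.0628
EBC = 17.0628·1.97

33.6138 EBC


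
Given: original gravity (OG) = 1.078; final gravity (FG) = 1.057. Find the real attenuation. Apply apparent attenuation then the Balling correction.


AA = (OG−FG)/(OG−1)·100;  RA = AA·0.8192
AA = (1.078 − 1.057)/(1.078 − 1)·100 = 26.9231
RA = 26.9231·0.8192

22.0554 %


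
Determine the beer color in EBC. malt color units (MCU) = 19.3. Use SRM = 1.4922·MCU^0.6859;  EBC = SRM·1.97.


SRM = 1.4922·19.3^0.6859 = 11.3656
EBC = 11.3656·1.97

22.3902 EBC


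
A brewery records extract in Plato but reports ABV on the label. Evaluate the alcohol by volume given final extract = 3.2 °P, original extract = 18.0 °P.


SG = 259/(259 − P);  ABV = (OG − FG)·131.25
OG = 259/(259 − 18.0) = 1.0747
FG = 259/(259 − 3.2) = 1.0125
ABV = (1.0747 − 1.0125)·131.25

8.1610 % ABV


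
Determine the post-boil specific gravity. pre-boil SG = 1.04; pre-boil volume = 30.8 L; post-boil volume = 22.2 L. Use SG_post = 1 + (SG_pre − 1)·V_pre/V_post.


pts_pre = (1.04 − 1)·1000 = 40.0000
pts_post = 40.0000·30.8/22.2 = 55.4955
SG_post = 1 + 55.4955/1000

1.0555


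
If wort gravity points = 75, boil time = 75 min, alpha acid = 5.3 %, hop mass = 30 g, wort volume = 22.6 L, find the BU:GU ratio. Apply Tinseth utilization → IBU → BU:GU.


U = 1.65·0.000125^(GP/1000)·(1−e^(−0.04t))/4.15;  IBU = (α/100)·m·U·1000/V;  BU:GU = IBU/GP
U = 1.65·0.000125^(75/1000)·(1−e^(−0.04·75))/4.15 = 0.1925
IBU = (5.3/100)·30·0.1925·1000/22.6 = 13.5461
BU:GU = 13.5461/75

0.1806


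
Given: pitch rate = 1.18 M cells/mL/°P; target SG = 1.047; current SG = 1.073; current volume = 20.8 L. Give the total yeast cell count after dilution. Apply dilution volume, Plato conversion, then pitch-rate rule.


V_w = V·((SG_c−1)/(SG_t−1)−1);  °P = 259 − 259/SG_t;  cells = rate·(V+V_w)·°P
V_w = 20.8·((1.073−1)/(1.047−1)−1) = 11.5064
V_final = 20.8 + 11.5064 = 32.3064
°P = 259 − 259/1.047 = 11.6266
cells = 1.18·32.3064·11.6266

443.2220 billion cells


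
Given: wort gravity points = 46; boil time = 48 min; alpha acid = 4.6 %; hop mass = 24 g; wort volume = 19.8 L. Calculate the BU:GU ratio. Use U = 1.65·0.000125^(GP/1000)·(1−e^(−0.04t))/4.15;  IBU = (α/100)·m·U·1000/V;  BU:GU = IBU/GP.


U = 1.65·0.000125^(46/1000)·(1−e^(−0.04·48))/4.15 = 0.2244
IBU = (4.6/100)·24·0.2244·1000/19.8 = 12.5126
BU:GU = 12.5126/46

0.2720


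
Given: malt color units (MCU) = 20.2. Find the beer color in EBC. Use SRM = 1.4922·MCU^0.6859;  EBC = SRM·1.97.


SRM = 1.4922·20.2^0.6859 = 11.7265
EBC = 11.7265·1.97

23.1012 EBC


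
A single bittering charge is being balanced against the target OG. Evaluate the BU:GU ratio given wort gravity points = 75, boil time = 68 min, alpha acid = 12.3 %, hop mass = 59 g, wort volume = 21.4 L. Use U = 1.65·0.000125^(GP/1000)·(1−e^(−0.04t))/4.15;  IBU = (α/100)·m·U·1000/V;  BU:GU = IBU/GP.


U = 1.65·0.000125^(75/1000)·(1−e^(−0.04·68))/4.15 = 0.1893
IBU = (12.3/100)·59·0.1893·1000/21.4 = 64.1878
BU:GU = 64.1878/75

0.8558


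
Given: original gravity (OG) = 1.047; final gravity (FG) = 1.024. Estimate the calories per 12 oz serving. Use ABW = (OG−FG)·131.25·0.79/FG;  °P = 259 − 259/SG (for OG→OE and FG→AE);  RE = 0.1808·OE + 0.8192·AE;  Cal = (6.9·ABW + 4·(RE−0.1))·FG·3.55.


ABW = (1.047 − 1.024)·131.25·0.79/1.024 = 2.3289
OE = 259 − 259/1.047 = 11.6266 °P
AE = 259 − 259/1.024 = 6.0703 °P
RE = 0.1808·11.6266 + 0.8192·6.0703 = 7.0749 °P
Cal = (6.9·2.3289 + 4·(7.0749−0.1))·1.024·3.55

159.8363 kcal


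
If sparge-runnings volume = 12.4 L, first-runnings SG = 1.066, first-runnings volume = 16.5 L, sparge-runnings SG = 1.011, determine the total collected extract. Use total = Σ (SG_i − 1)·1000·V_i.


first = (1.066 − 1)·1000·16.5 = 1089.0000
sparge = (1.011 − 1)·1000·12.4 = 136.4000
total = 1089.0000 + 136.4000

1225.4000 gravity·L


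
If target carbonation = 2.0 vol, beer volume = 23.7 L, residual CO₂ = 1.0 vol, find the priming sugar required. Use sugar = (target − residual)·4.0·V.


sugar = (2.0 − 1.0)·4.0·23.7

94.8000 g


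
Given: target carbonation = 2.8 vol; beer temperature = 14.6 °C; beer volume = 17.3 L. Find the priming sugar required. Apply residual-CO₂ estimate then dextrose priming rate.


residual = 14.695·(0.01821 + 0.09011·e^(−0.04·T));  sugar = (target − residual)·4.0·V
residual = 14.695·(0.01821 + 0.09011·e^(−0.04·14.6)) = 1.0060
sugar = (2.8 − 1.0060)·4.0·17.3

124.1424 g


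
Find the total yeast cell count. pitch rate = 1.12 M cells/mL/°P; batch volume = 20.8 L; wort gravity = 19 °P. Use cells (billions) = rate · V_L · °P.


cells = 1.12 · 20.8 · 19

442.6240 billion cells


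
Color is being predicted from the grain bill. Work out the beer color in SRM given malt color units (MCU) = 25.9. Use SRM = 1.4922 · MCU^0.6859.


SRM = 1.4922 · 25.9^0.6859

13.9062 SRM


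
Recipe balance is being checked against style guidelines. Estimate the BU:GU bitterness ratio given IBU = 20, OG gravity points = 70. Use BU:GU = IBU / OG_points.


BU:GU = 20 / 70

0.2857


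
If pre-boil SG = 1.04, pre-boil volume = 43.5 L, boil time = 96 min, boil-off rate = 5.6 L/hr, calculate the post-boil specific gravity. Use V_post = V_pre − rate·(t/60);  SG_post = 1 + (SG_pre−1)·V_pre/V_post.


V_post = 43.5 − 5.6·(96/60) = 34.5400
SG_post = 1 + (1.04 − 1)·43.5/34.5400

1.0504


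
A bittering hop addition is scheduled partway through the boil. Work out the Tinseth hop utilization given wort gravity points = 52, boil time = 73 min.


U = 1.65·0.000125^(GP/1000) · (1 − e^(−0.04·t))/4.15
bigness = 1.65·0.000125^(52/1000) = 1.0340
boil_factor = (1 − e^(−0.04·73))/4.15 = 0.2280
U = 1.0340 · 0.2280

0.2357


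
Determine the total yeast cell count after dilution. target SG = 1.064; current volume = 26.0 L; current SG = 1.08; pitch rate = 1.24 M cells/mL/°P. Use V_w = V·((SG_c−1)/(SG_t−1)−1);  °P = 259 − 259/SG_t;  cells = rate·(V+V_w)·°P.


V_w = 26.0·((1.08−1)/(1.064−1)−1) = 6.5000
V_final = 26.0 + 6.5000 = 32.5000
°P = 259 − 259/1.064 = 15.5789
cells = 1.24·32.5000·15.5789

627.8316 billion cells


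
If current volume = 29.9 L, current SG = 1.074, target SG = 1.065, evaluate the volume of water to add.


V_water = V·((SG_curr − 1)/(SG_target − 1) − 1)
V_water = 29.9·((1.074 − 1)/(1.065 − 1) − 1)

4.1400 L


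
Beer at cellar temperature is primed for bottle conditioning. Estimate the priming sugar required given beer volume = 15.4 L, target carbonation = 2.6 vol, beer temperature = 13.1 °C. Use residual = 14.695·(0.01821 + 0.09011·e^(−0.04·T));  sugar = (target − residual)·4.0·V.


residual = 14.695·(0.01821 + 0.09011·e^(−0.04·13.1)) = 1.0517
sugar = (2.6 − 1.0517)·4.0·15.4

95.3754 g


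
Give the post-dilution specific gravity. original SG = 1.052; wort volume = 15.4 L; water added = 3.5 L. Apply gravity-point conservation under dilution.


SG_new = 1 + (SG_old − 1)·V_old/(V_old + V_water)
pts = (1.052 − 1)·1000·15.4/(15.4 + 3.5) = 42.3704
SG_new = 1 + 42.3704/1000

1.0424


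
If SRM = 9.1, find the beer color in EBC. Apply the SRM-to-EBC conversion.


EBC = SRM · 1.97
EBC = 9.1 · 1.97

17.9270 EBC


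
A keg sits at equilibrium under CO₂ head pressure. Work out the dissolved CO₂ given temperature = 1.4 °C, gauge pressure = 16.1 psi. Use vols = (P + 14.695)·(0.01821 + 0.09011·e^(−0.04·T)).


vols = (16.1 + 14.695)·(0.01821 + 0.09011·e^(−0.04·1.4))

3.1846 volumes


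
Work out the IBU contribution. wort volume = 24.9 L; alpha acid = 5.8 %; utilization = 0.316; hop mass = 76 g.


IBU = (α/100)·mass·U·1000 / V
IBU = (5.8/100)·76·0.316·1000 / 24.9

55.9409 IBU


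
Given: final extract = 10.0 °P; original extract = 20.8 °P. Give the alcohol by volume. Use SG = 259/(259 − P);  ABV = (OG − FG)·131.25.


OG = 259/(259 − 20.8) = 1.0873
FG = 259/(259 − 10.0) = 1.0402
ABV = (1.0873 − 1.0402)·131.25

6.1899 % ABV


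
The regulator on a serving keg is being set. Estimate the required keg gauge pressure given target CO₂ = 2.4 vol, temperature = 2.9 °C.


psi = vols/(0.01821 + 0.09011·e^(−0.04·T)) − 14.695
psi = 2.4/(0.01821 + 0.09011·e^(−0.04·2.9)) − 14.695

9.6827 psi


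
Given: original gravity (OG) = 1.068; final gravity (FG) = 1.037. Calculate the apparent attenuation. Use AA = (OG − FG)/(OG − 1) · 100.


AA = (1.068 − 1.037)/(1.068 − 1) · 100

45.5882 %


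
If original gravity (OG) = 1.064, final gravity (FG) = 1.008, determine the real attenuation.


AA = (OG−FG)/(OG−1)·100;  RA = AA·0.8192
AA = (1.064 − 1.008)/(1.064 − 1)·100 = 87.5000
RA = 87.5000·0.8192

71.6800 %


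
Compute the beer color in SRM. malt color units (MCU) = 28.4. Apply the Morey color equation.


SRM = 1.4922 · MCU^0.6859
SRM = 1.4922 · 28.4^0.6859

14.8135 SRM


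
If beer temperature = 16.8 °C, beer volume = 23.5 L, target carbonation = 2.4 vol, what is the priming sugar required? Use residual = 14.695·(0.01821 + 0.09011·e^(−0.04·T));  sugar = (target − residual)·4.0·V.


residual = 14.695·(0.01821 + 0.09011·e^(−0.04·16.8)) = 0.9438
sugar = (2.4 − 0.9438)·4.0·23.5

136.8800 g


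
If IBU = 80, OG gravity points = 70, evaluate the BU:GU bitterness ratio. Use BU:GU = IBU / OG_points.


BU:GU = 80 / 70

1.1429


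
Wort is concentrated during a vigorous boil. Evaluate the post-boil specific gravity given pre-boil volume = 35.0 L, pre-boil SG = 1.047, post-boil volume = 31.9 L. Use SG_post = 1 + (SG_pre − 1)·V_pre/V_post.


pts_pre = (1.047 − 1)·1000 = 47.0000
pts_post = 47.0000·35.0/31.9 = 51.5674
SG_post = 1 + 51.5674/1000

1.0516


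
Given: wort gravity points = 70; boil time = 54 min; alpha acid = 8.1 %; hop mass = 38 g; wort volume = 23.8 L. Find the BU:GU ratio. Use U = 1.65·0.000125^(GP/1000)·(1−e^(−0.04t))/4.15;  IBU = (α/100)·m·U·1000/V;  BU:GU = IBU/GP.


U = 1.65·0.000125^(70/1000)·(1−e^(−0.04·54))/4.15 = 0.1875
IBU = (8.1/100)·38·0.1875·1000/23.8 = 24.2491
BU:GU = 24.2491/70

0.3464


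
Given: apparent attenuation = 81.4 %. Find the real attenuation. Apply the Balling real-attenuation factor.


RA = AA · 0.8192
RA = 81.4 · 0.8192

66.6829 %


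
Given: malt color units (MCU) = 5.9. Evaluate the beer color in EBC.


SRM = 1.4922·MCU^0.6859;  EBC = SRM·1.97
SRM = 1.4922·5.9^0.6859 = 5.0414
EBC = 5.0414·1.97

9.9316 EBC
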